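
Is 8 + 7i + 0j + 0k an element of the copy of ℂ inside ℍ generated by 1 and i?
Yes. The quaternion 8 + 7i has j- and k-coefficients y = z = 0, so it lies in the complex subalgebra spanned by 1 and i.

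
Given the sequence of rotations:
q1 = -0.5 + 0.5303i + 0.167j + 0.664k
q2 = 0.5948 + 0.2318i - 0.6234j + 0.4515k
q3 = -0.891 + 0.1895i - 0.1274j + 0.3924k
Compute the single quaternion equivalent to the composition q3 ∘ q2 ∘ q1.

q2 · q1 = -0.616 - 0.2898i + 0.4965j + 0.5385k
q3 · q2 · q1 = 0.4557 - 0.122i - 0.5797j - 0.6644k
0.4557 - 0.122i - 0.5797j - 0.6644k


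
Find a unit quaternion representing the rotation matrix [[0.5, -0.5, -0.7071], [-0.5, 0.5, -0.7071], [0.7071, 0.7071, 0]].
0.7071 + 0.5i - 0.5j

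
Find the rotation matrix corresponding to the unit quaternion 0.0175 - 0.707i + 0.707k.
[[0.0003, -0.0247, -0.9997], [0.0247, -0.9994, 0.0247], [-0.9997, -0.0247, 0.0003]]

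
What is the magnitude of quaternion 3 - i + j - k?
√12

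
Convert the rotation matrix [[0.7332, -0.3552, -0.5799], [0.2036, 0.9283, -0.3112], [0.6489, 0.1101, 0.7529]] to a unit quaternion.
0.9239 + 0.114i - 0.3325j + 0.1512k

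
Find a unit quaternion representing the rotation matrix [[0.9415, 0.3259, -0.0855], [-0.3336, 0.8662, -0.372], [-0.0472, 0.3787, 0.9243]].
0.9659 + 0.1943i - 0.0099j - 0.1707k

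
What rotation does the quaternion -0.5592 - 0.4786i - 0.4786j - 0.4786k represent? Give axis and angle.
axis = (-√3/3, -√3/3, -√3/3), θ = 248°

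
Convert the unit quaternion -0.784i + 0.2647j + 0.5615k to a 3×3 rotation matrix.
[[0.2293, -0.415, -0.8804], [-0.415, -0.8599, 0.2973], [-0.8804, 0.2973, -0.3694]]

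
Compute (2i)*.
-2i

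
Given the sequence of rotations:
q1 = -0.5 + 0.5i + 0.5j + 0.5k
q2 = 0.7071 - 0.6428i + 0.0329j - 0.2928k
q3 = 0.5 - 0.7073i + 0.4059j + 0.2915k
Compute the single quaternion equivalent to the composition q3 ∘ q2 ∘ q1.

q2 · q1 = 0.0978 + 0.8378i + 0.5121j + 0.1621k
q3 · q2 · q1 = 0.3864 + 0.2662i + 0.6546j - 0.5927k
0.3864 + 0.2662i + 0.6546j - 0.5927k


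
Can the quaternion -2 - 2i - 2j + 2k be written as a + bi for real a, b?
No. The quaternion -2 - 2i - 2j + 2k has j-coefficient y = -2 and k-coefficient z = 2, not both zero, so it does not lie in the complex subalgebra spanned by 1 and i.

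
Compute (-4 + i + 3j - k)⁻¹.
-0.1481 - 0.037i - 0.1111j + 0.037k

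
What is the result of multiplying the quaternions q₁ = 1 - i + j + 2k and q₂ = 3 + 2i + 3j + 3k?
-4 - 4i + 13j + 4k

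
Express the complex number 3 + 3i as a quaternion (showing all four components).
3 + 3i + 0j + 0k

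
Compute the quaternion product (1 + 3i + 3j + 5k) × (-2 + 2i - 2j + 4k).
-22 + 18i - 10j - 18k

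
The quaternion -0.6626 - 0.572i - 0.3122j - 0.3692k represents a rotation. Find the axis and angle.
axis = (-0.7637, -0.4168, -0.4929), θ = 263°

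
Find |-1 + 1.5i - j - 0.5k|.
2.121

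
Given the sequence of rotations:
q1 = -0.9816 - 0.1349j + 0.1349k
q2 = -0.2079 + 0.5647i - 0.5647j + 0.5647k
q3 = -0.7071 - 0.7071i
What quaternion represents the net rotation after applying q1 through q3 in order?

q2 · q1 = 0.0517 - 0.5543i + 0.5062j - 0.6585k
q3 · q2 · q1 = -0.4285 + 0.3554i - 0.8236j + 0.1077k
-0.4285 + 0.3554i - 0.8236j + 0.1077k


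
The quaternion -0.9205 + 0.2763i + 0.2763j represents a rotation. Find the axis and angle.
axis = (√2/2, √2/2, 0), θ = 314°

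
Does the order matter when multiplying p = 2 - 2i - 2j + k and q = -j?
Yes: pq = -2 + i - 2j + 2k ≠ -2 - i - 2j - 2k = qp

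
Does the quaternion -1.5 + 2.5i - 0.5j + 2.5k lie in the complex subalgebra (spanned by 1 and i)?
No. The quaternion -1.5 + 2.5i - 0.5j + 2.5k has j-coefficient y = -0.5 and k-coefficient z = 2.5, not both zero, so it does not lie in the complex subalgebra spanned by 1 and i.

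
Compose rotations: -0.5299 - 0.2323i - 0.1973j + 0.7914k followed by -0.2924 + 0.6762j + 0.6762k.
-0.2468 + 0.7365i - 0.4577j - 0.4326k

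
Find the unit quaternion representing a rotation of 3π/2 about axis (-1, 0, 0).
-0.7071 - 0.7071i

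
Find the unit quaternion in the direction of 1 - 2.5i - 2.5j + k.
0.2626 - 0.6565i - 0.6565j + 0.2626k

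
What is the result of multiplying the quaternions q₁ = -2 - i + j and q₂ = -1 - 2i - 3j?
3 + 5i + 5j + 5k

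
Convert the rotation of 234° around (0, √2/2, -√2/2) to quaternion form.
-0.454 + 0.63j - 0.63k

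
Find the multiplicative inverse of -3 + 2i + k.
-0.2143 - 0.1429i - 0.0714k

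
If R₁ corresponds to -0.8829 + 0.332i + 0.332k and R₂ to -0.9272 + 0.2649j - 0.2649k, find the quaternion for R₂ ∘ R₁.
0.9066 - 0.2199i - 0.3218j - 0.1619k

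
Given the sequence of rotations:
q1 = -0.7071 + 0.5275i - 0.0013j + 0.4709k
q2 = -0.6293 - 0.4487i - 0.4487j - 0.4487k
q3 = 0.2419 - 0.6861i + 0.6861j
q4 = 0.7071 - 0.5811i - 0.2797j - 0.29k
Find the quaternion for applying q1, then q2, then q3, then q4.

q2 · q1 = 0.8924 - 0.2266i + 0.2927j + 0.2582k
q3 · q2 · q1 = -0.1404 - 0.4899i + 0.8602j + 0.0171k
q4 · q3 · q2 · q1 = -0.1384 - 0.0201i + 0.7995j - 0.5841k
-0.1384 - 0.0201i + 0.7995j - 0.5841k


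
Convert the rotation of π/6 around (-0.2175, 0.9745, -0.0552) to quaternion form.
0.9659 - 0.0563i + 0.2522j - 0.0143k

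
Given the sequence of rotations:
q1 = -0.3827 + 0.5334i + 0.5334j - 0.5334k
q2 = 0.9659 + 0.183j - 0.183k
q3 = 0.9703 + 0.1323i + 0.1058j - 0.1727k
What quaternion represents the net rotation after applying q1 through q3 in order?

q2 · q1 = -0.5649 + 0.5152i + 0.3476j - 0.5428k
q3 · q2 · q1 = -0.7468 + 0.4278i + 0.2603j - 0.4376k
-0.7468 + 0.4278i + 0.2603j - 0.4376k


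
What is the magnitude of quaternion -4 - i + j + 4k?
√34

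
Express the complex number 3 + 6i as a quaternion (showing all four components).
3 + 6i + 0j + 0k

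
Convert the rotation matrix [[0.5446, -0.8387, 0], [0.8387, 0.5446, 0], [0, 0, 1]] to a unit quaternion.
0.8788 + 0.4772k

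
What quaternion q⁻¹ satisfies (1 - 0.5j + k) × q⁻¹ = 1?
0.4444 + 0.2222j - 0.4444k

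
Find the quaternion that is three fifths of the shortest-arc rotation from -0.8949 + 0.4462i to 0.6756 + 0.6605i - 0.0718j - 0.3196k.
-0.9393 - 0.2493i + 0.0517j + 0.23k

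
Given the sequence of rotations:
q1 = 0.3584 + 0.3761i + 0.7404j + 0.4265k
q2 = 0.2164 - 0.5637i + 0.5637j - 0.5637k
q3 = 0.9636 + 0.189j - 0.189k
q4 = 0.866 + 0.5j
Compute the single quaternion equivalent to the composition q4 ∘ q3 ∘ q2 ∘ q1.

q2 · q1 = 0.1126 + 0.5371i + 0.3907j - 0.7391k
q3 · q2 · q1 = -0.105 + 0.4517i + 0.2962j - 0.835k
q4 · q3 · q2 · q1 = -0.239 - 0.0263i + 0.204j - 0.949k
-0.239 - 0.0263i + 0.204j - 0.949k


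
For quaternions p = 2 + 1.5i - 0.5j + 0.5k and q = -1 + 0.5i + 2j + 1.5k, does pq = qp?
No: pq = -2.5 - 2.25i + 2.5j + 5.75k ≠ -2.5 + 1.25i + 6.5j - 0.75k = qp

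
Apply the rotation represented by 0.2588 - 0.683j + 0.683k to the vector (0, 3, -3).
(0, 3, -3)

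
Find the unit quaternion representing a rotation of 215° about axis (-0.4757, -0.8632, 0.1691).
-0.3007 - 0.4537i - 0.8232j + 0.1613k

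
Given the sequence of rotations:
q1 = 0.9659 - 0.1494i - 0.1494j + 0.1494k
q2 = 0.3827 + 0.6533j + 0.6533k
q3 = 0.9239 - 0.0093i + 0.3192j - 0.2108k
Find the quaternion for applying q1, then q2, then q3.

q2 · q1 = 0.3696 + 0.138i + 0.4762j + 0.7858k
q3 · q2 · q1 = 0.3564 + 0.4753i + 0.5362j + 0.5996k
0.3564 + 0.4753i + 0.5362j + 0.5996k


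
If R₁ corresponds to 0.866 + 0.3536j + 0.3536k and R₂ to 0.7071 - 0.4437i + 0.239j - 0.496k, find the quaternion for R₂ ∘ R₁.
0.7032 - 0.1243i + 0.6139j - 0.3364k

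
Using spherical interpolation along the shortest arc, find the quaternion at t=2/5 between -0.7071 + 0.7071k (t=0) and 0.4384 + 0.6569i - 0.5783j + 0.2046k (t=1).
-0.7721 - 0.3549i + 0.3124j + 0.4247k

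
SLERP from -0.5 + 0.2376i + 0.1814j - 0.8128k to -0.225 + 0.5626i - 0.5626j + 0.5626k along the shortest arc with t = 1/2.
-0.1697 - 0.2005i + 0.4591j - 0.8487k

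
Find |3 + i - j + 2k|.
√15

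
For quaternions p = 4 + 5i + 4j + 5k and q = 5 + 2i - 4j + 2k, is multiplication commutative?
No: pq = 16 + 61i + 4j + 5k ≠ 16 + 5i + 4j + 61k = qp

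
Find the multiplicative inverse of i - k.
-0.5i + 0.5k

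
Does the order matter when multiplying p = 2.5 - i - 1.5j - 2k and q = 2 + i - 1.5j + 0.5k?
Yes: pq = 4.75 - 3.25i - 8.25j + 0.25k ≠ 4.75 + 4.25i - 5.25j - 5.75k = qp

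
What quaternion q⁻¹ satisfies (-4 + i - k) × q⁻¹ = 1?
-0.2222 - 0.0556i + 0.0556k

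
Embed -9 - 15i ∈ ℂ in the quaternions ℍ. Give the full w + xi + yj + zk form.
-9 - 15i + 0j + 0k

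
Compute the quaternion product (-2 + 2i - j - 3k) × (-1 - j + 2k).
7 - 7i - j - 3k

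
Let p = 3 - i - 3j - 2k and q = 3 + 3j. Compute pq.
18 + 3i - 9k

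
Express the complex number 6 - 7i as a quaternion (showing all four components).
6 - 7i + 0j + 0k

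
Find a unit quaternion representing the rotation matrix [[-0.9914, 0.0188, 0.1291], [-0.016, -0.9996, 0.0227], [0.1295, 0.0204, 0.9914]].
-0.0087 + 0.0648i + 0.0108j + 0.9978k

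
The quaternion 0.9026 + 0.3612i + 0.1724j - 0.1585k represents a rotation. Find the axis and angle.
axis = (0.8391, 0.4005, -0.3682), θ = 51°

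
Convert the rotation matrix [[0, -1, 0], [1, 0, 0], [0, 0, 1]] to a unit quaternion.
0.7071 + 0.7071k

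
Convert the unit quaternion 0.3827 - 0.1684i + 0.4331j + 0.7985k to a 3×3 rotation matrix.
[[-0.6504, -0.757, 0.0626], [0.4653, -0.3319, 0.8206], [-0.6004, 0.5628, 0.5681]]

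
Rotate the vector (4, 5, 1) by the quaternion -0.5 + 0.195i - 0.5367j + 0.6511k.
(1.304, -3.565, -5.253)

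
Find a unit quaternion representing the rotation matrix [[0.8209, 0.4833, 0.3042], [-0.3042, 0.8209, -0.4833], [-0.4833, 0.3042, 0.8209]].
0.9304 + 0.2116i + 0.2116j - 0.2116k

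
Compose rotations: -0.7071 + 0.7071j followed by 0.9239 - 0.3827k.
-0.6533 + 0.2706i + 0.6533j + 0.2706k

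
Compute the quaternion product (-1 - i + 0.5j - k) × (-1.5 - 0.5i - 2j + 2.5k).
4.5 + 1.25i + 4.25j + 1.25k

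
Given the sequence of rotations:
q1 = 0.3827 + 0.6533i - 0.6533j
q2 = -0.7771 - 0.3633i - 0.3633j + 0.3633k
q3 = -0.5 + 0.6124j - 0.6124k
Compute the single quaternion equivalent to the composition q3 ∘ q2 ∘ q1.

q2 · q1 = -0.2974 - 0.4094i + 0.606j + 0.6137k
q3 · q2 · q1 = 0.1534 + 0.9516i - 0.2344j + 0.126k
0.1534 + 0.9516i - 0.2344j + 0.126k


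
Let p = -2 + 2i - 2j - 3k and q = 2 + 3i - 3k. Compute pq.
-19 + 4i - 7j + 6k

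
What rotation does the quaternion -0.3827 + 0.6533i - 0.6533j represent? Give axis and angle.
axis = (√2/2, -√2/2, 0), θ = 5π/4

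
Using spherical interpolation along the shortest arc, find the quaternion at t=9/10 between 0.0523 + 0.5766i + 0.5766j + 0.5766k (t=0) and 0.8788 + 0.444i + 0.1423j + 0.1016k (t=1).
0.8317 + 0.4883i + 0.205j + 0.1668k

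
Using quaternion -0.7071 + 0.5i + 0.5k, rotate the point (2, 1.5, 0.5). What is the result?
(2.311, -1.061, 0.189)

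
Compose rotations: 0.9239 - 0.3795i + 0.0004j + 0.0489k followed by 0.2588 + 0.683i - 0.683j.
0.4986 + 0.4994i - 0.6643j - 0.2463k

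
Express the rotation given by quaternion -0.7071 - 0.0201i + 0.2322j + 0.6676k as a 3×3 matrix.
[[0.0008, 0.9348, -0.3552], [-0.9535, 0.1078, 0.2816], [0.3015, 0.3385, 0.8914]]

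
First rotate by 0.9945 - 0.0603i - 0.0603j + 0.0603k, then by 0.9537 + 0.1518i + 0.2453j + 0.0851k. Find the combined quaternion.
0.9673 + 0.1134i + 0.1722j + 0.1478k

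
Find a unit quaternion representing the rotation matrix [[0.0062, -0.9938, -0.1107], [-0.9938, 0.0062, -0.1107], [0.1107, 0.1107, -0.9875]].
-0.0785 - 0.7049i + 0.7049j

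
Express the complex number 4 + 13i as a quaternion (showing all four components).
4 + 13i + 0j + 0k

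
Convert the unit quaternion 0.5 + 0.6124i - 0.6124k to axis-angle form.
axis = (√2/2, 0, -√2/2), θ = 2π/3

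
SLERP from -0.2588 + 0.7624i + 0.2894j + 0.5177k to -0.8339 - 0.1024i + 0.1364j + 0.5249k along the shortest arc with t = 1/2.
-0.6419 + 0.3877i + 0.2501j + 0.6125k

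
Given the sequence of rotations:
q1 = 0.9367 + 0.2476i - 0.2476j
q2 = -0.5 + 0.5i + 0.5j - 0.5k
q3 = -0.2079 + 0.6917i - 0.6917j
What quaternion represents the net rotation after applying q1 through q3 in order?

q2 · q1 = -0.4683 + 0.2208i + 0.4683j - 0.7159k
q3 · q2 · q1 = 0.2686 + 0.1254i + 0.7218j + 0.6255k
0.2686 + 0.1254i + 0.7218j + 0.6255k


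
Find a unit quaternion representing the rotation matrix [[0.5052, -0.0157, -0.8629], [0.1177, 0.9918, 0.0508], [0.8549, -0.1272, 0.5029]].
0.866 - 0.0514i - 0.4959j + 0.0385k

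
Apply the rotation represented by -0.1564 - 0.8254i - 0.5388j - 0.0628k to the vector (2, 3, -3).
(2.616, 1.278, 3.677)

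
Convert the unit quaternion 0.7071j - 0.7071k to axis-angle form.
axis = (0, √2/2, -√2/2), θ = π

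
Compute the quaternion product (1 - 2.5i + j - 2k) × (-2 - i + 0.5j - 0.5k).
-6 + 4.5i - 0.75j + 3.25k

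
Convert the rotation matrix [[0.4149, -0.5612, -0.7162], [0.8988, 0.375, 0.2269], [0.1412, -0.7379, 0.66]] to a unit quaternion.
0.7826 - 0.3082i - 0.2739j + 0.4664k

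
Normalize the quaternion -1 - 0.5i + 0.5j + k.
-0.6325 - 0.3162i + 0.3162j + 0.6325k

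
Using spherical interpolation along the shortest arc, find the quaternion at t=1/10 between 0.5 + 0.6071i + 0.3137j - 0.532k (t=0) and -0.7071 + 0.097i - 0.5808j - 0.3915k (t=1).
0.5728 + 0.567i + 0.3778j - 0.4557k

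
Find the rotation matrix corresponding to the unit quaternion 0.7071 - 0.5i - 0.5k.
[[0.5, 0.7071, 0.5], [-0.7071, 0, 0.7071], [0.5, -0.7071, 0.5]]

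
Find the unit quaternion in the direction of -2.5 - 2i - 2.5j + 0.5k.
-0.6108 - 0.4887i - 0.6108j + 0.1222k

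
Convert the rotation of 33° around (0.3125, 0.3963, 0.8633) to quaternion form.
0.9588 + 0.0888i + 0.1126j + 0.2452k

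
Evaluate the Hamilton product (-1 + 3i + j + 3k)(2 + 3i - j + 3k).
-19 + 9i + 3j - 3k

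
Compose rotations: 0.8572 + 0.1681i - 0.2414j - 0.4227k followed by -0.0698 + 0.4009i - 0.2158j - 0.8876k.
-0.5545 + 0.2089i - 0.1479j - 0.7918k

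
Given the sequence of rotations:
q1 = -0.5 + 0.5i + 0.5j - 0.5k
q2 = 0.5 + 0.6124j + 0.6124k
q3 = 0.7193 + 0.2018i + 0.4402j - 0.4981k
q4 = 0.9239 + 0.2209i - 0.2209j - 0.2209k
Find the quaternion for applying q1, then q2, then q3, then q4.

q2 · q1 = -0.25 - 0.3624i + 0.25j - 0.8624k
q3 · q2 · q1 = -0.6463 - 0.5662i + 0.4243j - 0.2858k
q4 · q3 · q2 · q1 = -0.4414 - 0.509i + 0.723j - 0.1526k
-0.4414 - 0.509i + 0.723j - 0.1526k


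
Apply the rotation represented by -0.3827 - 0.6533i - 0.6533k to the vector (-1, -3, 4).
(4.768, -0.379, -1.768)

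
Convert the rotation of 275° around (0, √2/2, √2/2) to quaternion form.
-0.7373 + 0.4777j + 0.4777k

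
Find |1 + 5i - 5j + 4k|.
√67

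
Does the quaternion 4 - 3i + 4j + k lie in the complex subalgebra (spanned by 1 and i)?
No. The quaternion 4 - 3i + 4j + k has j-coefficient y = 4 and k-coefficient z = 1, not both zero, so it does not lie in the complex subalgebra spanned by 1 and i.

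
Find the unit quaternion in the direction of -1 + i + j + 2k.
-0.378 + 0.378i + 0.378j + 0.7559k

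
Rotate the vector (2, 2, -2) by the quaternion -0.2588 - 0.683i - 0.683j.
(1.293, 2.707, 1.732)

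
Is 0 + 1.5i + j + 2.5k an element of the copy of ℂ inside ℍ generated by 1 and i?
No. The quaternion 1.5i + j + 2.5k has j-coefficient y = 1 and k-coefficient z = 2.5, not both zero, so it does not lie in the complex subalgebra spanned by 1 and i.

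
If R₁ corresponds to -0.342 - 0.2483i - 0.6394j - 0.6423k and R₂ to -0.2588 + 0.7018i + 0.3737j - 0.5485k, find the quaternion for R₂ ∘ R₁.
0.1494 - 0.7665i + 0.6246j - 0.0021k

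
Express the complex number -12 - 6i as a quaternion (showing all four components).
-12 - 6i + 0j + 0k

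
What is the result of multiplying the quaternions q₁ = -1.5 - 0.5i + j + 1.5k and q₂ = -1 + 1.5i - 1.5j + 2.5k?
3i + 4.75j - 6k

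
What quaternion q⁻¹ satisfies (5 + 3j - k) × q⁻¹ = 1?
0.1429 - 0.0857j + 0.0286k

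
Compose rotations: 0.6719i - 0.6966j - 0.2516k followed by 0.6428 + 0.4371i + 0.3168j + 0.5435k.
0.0637 + 0.7308i + 0.0274j - 0.6791k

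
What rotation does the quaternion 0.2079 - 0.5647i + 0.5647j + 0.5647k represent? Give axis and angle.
axis = (-√3/3, √3/3, √3/3), θ = 156°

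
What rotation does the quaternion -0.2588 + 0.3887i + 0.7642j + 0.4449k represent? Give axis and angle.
axis = (0.4024, 0.7912, 0.4606), θ = 7π/6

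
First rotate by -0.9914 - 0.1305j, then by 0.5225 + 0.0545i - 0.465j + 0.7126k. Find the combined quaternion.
-0.5787 + 0.039i + 0.3928j - 0.7136k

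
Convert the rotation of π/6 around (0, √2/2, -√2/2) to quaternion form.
0.9659 + 0.183j - 0.183k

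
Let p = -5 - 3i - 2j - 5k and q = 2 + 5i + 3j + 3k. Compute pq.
26 - 22i - 35j - 24k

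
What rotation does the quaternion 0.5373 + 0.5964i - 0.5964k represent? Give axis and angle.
axis = (√2/2, 0, -√2/2), θ = 115°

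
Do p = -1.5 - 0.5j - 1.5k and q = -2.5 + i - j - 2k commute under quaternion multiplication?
No: pq = 0.25 - 2i + 1.25j + 7.25k ≠ 0.25 - i + 4.25j + 6.25k = qp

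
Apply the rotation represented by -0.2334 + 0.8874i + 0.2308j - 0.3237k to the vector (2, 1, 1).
(0.944, 0.602, -2.179)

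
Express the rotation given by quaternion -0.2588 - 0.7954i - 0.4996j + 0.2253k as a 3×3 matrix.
[[0.3993, 0.9114, -0.0998], [0.6781, -0.3668, -0.6368], [-0.617, 0.1866, -0.7645]]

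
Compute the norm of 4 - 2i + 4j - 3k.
√45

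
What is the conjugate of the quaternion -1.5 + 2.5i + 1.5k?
-1.5 - 2.5i - 1.5k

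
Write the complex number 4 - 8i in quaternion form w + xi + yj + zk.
4 - 8i + 0j + 0k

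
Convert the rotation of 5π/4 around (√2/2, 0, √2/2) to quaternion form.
-0.3827 + 0.6533i + 0.6533k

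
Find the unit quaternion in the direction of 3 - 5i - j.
0.5071 - 0.8452i - 0.169j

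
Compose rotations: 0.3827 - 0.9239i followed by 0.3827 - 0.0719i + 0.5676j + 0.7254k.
0.08 - 0.3811i - 0.453j + 0.802k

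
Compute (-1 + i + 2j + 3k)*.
-1 - i - 2j - 3k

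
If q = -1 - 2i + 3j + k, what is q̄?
-1 + 2i - 3j - k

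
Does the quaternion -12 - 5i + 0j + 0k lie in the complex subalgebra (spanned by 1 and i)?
Yes. The quaternion -12 - 5i has j- and k-coefficients y = z = 0, so it lies in the complex subalgebra spanned by 1 and i.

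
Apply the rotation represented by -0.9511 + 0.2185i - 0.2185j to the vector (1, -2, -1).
(0.68, -2.32, -0.393)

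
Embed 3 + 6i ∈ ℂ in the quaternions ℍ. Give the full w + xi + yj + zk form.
3 + 6i + 0j + 0k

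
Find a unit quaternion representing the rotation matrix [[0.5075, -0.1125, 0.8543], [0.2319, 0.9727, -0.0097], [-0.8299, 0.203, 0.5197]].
0.866 + 0.0614i + 0.4862j + 0.0994k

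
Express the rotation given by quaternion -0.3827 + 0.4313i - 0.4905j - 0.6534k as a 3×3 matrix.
[[-0.335, -0.9232, -0.1882], [0.077, -0.2259, 0.9711], [-0.9391, 0.3109, 0.1468]]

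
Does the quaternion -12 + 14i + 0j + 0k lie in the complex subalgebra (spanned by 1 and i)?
Yes. The quaternion -12 + 14i has j- and k-coefficients y = z = 0, so it lies in the complex subalgebra spanned by 1 and i.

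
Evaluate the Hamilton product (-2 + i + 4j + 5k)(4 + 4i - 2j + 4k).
-24 + 22i + 36j - 6k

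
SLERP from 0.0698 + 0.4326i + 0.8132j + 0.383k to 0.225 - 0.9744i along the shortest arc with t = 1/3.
-0.0392 + 0.7287i + 0.6185j + 0.2913k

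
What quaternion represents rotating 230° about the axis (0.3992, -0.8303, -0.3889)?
-0.4226 + 0.3618i - 0.7525j - 0.3525k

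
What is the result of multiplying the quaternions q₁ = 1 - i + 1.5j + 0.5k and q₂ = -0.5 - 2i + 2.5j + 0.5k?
-6.5 - 2i + 1.25j + 0.75k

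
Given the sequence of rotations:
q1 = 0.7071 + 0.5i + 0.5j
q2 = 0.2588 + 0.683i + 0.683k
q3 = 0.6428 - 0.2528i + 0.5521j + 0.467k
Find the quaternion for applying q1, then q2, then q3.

q2 · q1 = -0.1585 + 0.2708i + 0.4709j + 0.8244k
q3 · q2 · q1 = -0.6784 + 0.4494i + 0.5501j + 0.1874k
-0.6784 + 0.4494i + 0.5501j + 0.1874k


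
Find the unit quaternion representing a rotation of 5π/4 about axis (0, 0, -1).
-0.3827 - 0.9239k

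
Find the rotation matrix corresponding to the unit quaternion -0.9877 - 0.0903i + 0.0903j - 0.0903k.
[[0.9674, -0.1947, -0.1621], [0.1621, 0.9674, -0.1947], [0.1947, 0.1621, 0.9674]]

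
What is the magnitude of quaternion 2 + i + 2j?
3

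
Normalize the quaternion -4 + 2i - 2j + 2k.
-0.7559 + 0.378i - 0.378j + 0.378k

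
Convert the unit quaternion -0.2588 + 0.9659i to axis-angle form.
axis = (1, 0, 0), θ = 7π/6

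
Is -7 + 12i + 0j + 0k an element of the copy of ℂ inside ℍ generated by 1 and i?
Yes. The quaternion -7 + 12i has j- and k-coefficients y = z = 0, so it lies in the complex subalgebra spanned by 1 and i.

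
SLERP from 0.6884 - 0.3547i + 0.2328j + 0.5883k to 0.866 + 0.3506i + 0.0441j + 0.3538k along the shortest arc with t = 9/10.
0.8733 + 0.2828i + 0.0666j + 0.3911k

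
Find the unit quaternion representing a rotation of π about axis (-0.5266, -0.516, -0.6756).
-0.5266i - 0.516j - 0.6756k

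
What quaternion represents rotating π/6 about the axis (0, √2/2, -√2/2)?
0.9659 + 0.183j - 0.183k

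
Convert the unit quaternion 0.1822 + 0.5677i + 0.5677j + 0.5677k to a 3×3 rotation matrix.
[[-0.2891, 0.4377, 0.8514], [0.8514, -0.2891, 0.4377], [0.4377, 0.8514, -0.2891]]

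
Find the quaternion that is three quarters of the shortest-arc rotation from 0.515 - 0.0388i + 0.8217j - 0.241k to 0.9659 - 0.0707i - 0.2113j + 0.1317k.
0.9928 - 0.073i + 0.0884j + 0.0336k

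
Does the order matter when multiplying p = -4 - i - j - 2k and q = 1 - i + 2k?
Yes: pq = -1 + i + 3j - 11k ≠ -1 + 5i - 5j - 9k = qp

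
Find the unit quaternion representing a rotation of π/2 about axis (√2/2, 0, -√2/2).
0.7071 + 0.5i - 0.5k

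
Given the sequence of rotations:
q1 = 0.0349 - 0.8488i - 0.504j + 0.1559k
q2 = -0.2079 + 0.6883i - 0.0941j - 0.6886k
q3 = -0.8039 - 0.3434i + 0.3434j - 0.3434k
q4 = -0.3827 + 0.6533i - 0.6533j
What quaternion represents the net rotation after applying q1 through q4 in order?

q2 · q1 = 0.6369 - 0.1612i + 0.5787j - 0.4832k
q3 · q2 · q1 = -0.932 - 0.0563i - 0.3571j + 0.0264k
q4 · q3 · q2 · q1 = 0.1602 - 0.6046i + 0.7283j - 0.2802k
0.1602 - 0.6046i + 0.7283j - 0.2802k


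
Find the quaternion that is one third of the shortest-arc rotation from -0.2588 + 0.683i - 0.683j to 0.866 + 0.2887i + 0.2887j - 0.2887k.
-0.5926 + 0.4191i - 0.6758j + 0.1284k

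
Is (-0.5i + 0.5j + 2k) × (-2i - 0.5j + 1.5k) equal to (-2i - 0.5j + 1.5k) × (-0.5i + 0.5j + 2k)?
No: pq = -3.75 + 1.75i - 3.25j + 1.25k ≠ -3.75 - 1.75i + 3.25j - 1.25k = qp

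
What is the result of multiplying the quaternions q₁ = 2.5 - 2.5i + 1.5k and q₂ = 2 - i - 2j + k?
1 - 4.5i - 4j + 10.5k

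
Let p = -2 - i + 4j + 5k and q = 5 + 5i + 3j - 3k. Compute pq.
-2 - 42i + 36j + 8k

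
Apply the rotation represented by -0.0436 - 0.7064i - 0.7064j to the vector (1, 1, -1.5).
(0.908, 1.092, 1.494)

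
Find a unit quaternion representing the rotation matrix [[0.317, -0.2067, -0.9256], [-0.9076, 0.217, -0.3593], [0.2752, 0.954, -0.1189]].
0.5948 + 0.552i - 0.5047j - 0.2946k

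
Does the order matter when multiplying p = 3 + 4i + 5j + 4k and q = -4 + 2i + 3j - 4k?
Yes: pq = -19 - 42i + 13j - 26k ≠ -19 + 22i - 35j - 30k = qp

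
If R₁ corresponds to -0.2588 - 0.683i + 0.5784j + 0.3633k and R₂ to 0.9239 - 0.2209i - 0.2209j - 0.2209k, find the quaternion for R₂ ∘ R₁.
-0.182 - 0.5263i + 0.8227j + 0.1142k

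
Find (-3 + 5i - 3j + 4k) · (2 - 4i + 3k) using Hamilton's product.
2 + 13i - 37j - 13k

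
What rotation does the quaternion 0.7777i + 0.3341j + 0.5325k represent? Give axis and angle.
axis = (0.7777, 0.3341, 0.5325), θ = π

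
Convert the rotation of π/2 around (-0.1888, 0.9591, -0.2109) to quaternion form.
0.7071 - 0.1335i + 0.6782j - 0.1491k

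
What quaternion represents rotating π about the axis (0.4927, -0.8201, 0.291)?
0.4927i - 0.8201j + 0.291k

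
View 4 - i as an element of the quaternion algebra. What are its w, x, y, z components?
4 - i + 0j + 0k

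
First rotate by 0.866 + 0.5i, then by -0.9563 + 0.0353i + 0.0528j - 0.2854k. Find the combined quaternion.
-0.8458 - 0.4476i - 0.097j - 0.2736k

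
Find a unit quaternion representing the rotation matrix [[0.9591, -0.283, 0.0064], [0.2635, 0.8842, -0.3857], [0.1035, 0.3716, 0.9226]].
0.9703 + 0.1951i - 0.025j + 0.1408k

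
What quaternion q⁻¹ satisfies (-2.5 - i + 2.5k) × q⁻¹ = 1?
-0.1852 + 0.0741i - 0.1852k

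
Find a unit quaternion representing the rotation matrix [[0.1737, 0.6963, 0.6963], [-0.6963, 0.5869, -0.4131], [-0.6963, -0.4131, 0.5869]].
0.7661 + 0.4545j - 0.4545k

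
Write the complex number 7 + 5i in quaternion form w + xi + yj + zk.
7 + 5i + 0j + 0k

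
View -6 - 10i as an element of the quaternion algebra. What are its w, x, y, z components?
-6 - 10i + 0j + 0k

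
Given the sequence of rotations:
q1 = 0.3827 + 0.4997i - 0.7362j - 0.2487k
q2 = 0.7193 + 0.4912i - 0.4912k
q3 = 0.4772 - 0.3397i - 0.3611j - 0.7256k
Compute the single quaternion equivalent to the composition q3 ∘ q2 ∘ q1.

q2 · q1 = -0.0923 + 0.1858i - 0.6528j - 0.7285k
q3 · q2 · q1 = -0.7453 - 0.0906i - 0.6605j + 0.0082k
-0.7453 - 0.0906i - 0.6605j + 0.0082k


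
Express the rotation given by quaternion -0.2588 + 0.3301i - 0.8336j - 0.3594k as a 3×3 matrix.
[[-0.6481, -0.7364, 0.1942], [-0.3643, 0.5237, 0.7701], [-0.6687, 0.4283, -0.6077]]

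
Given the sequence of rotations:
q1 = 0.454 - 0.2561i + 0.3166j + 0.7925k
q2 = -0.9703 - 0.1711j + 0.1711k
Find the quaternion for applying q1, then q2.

q2 · q1 = -0.5219 + 0.0587i - 0.4287j - 0.7351k
-0.5219 + 0.0587i - 0.4287j - 0.7351k


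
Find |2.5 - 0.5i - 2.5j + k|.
3.708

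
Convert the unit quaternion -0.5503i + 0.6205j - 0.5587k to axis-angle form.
axis = (-0.5503, 0.6205, -0.5587), θ = π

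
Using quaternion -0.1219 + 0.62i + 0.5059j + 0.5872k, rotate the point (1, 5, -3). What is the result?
(1.837, -4.044, 3.908)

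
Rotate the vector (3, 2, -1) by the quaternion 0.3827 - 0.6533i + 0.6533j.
(-1.768, -2.768, -1.793)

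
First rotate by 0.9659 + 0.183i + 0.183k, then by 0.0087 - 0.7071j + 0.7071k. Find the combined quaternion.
-0.121 - 0.1278i - 0.5536j + 0.814k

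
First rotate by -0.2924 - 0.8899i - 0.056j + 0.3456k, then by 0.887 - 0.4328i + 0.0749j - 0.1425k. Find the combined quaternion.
-0.5911 - 0.6449i + 0.2048j + 0.4391k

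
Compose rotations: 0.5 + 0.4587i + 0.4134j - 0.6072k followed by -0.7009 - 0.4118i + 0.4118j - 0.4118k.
-0.5818 - 0.6072i - 0.5228j - 0.1394k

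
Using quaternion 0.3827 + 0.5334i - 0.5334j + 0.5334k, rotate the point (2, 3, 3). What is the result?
(-2.726, -3.668, 1.058)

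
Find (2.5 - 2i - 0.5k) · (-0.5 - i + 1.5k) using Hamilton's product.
-2.5 - 1.5i + 3.5j + 4k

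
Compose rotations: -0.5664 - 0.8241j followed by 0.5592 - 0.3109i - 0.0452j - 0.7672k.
-0.354 - 0.4562i - 0.4352j + 0.6908k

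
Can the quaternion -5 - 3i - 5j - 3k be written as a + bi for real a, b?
No. The quaternion -5 - 3i - 5j - 3k has j-coefficient y = -5 and k-coefficient z = -3, not both zero, so it does not lie in the complex subalgebra spanned by 1 and i.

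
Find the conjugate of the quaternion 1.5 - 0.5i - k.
1.5 + 0.5i + k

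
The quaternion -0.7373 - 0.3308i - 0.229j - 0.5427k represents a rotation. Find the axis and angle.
axis = (-0.4897, -0.339, -0.8033), θ = 275°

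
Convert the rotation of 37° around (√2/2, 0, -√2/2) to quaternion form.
0.9483 + 0.2244i - 0.2244k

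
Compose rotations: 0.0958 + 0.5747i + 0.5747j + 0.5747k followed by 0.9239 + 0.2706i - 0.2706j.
0.0885 + 0.4014i + 0.3495j + 0.842k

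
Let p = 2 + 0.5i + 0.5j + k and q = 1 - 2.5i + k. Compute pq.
2.25 - 4i - 2.5j + 4.25k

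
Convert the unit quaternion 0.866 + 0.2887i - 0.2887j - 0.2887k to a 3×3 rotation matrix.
[[0.6666, 0.3333, -0.6667], [-0.6667, 0.6666, -0.3333], [0.3333, 0.6667, 0.6666]]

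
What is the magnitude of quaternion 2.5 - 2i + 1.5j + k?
3.674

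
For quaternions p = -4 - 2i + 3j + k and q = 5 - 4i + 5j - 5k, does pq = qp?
No: pq = -38 - 14i - 19j + 27k ≠ -38 + 26i + 9j + 23k = qp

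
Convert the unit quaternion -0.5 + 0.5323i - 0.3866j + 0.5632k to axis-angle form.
axis = (0.6146, -0.4464, 0.6503), θ = 4π/3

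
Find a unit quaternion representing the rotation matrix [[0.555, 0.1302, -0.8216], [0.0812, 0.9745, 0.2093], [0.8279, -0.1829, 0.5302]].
0.8746 - 0.1121i - 0.4715j - 0.014k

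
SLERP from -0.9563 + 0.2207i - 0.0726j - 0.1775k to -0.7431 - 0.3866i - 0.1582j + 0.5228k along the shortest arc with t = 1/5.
-0.9899 + 0.0969i - 0.0991j - 0.028k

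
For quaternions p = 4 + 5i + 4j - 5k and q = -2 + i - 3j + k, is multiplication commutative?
No: pq = 4 - 17i - 30j - 5k ≠ 4 + 5i - 10j + 33k = qp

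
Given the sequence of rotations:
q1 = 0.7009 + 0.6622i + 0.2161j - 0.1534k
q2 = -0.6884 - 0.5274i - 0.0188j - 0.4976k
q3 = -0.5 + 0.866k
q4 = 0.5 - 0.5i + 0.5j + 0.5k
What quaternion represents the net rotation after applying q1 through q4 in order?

q2 · q1 = -0.2055 - 0.7151i - 0.5724j - 0.3447k
q3 · q2 · q1 = 0.4013 + 0.8532i - 0.3331j - 0.0056k
q4 · q3 · q2 · q1 = 0.7966 + 0.3897i + 0.4579j - 0.0622k
0.7966 + 0.3897i + 0.4579j - 0.0622k


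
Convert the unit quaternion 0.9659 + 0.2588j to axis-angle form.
axis = (0, 1, 0), θ = π/6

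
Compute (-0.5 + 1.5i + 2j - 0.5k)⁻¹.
-0.0741 - 0.2222i - 0.2963j + 0.0741k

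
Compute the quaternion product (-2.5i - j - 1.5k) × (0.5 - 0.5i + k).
0.25 - 2.25i + 2.75j - 1.25k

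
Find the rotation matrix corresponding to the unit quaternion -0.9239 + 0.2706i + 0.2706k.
[[0.8536, 0.5, 0.1464], [-0.5, 0.7071, 0.5], [0.1464, -0.5, 0.8536]]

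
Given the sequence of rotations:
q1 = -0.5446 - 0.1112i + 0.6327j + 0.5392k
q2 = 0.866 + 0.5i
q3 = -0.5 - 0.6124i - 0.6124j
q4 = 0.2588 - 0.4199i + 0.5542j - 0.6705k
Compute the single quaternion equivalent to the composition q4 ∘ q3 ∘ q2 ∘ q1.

q2 · q1 = -0.416 - 0.3686i + 0.2783j + 0.7833k
q3 · q2 · q1 = 0.1527 - 0.0406i + 0.5953j - 0.7878k
q4 · q3 · q2 · q1 = -0.8357 - 0.1121i - 0.0649j - 0.5337k
-0.8357 - 0.1121i - 0.0649j - 0.5337k


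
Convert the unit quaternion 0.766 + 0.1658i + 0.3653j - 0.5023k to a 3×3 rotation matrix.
[[0.2285, 0.8907, 0.3931], [-0.6484, 0.4404, -0.621], [-0.7262, -0.113, 0.6781]]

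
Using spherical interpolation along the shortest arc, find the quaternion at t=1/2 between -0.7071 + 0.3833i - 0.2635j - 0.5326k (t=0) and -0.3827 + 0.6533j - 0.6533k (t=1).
-0.6407 + 0.2254i + 0.2292j - 0.6972k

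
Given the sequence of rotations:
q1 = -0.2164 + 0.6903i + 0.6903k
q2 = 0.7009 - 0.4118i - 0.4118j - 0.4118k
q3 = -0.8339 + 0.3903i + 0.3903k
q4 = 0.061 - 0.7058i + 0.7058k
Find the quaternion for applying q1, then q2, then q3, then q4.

q2 · q1 = 0.4169 + 0.2887i + 0.0891j + 0.8572k
q3 · q2 · q1 = -0.7949 - 0.1128i - 0.2962j - 0.5173k
q4 · q3 · q2 · q1 = 0.237 + 0.7632i - 0.4628j - 0.3835k
0.237 + 0.7632i - 0.4628j - 0.3835k


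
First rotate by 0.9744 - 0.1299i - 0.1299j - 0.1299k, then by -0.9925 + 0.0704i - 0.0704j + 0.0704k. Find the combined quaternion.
-0.9579 + 0.2158i + 0.0603j + 0.1792k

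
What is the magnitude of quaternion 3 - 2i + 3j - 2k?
√26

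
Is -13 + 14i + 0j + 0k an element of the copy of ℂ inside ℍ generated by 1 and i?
Yes. The quaternion -13 + 14i has j- and k-coefficients y = z = 0, so it lies in the complex subalgebra spanned by 1 and i.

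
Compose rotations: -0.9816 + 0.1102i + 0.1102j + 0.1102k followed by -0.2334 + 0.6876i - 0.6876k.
0.2291 - 0.6249i - 0.1773j + 0.725k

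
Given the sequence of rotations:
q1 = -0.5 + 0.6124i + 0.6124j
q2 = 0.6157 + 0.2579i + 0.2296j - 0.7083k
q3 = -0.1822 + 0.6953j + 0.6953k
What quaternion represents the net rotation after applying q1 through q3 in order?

q2 · q1 = -0.6064 + 0.6819i - 0.1715j + 0.3715k
q3 · q2 · q1 = -0.0286 + 0.2533i + 0.0837j - 0.9634k
-0.0286 + 0.2533i + 0.0837j - 0.9634k


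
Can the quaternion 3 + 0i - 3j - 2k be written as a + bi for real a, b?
No. The quaternion 3 - 3j - 2k has j-coefficient y = -3 and k-coefficient z = -2, not both zero, so it does not lie in the complex subalgebra spanned by 1 and i.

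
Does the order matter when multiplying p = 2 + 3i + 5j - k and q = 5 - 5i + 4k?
Yes: pq = 29 + 25i + 18j + 28k ≠ 29 - 15i + 32j - 22k = qp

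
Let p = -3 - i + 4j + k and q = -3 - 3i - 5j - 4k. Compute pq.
30 + i - 4j + 26k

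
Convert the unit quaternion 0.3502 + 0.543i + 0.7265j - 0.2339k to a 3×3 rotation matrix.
[[-0.165, 0.9528, 0.2548], [0.6252, 0.3009, -0.7202], [-0.7629, 0.0405, -0.6453]]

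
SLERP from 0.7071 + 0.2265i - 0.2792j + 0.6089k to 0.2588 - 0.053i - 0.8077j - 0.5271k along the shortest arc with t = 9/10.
0.3586 - 0.018i - 0.8313j - 0.4243k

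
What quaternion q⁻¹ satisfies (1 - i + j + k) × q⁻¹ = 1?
0.25 + 0.25i - 0.25j - 0.25k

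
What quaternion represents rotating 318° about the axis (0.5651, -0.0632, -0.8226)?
-0.9336 + 0.2025i - 0.0226j - 0.2948k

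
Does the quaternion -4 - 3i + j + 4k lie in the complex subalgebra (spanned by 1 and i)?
No. The quaternion -4 - 3i + j + 4k has j-coefficient y = 1 and k-coefficient z = 4, not both zero, so it does not lie in the complex subalgebra spanned by 1 and i.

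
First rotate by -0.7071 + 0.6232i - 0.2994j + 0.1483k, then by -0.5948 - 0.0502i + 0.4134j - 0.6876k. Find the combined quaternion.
0.6776 - 0.4797i - 0.5353j + 0.1554k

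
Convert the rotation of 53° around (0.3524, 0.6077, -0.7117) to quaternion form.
0.8949 + 0.1572i + 0.2712j - 0.3176k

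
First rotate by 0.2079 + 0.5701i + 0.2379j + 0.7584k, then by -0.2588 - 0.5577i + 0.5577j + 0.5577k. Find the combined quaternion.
-0.2915 + 0.0268i + 0.7953j - 0.5309k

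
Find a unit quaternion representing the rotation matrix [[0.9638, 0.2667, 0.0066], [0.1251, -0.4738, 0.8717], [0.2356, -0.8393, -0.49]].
-0.5 + 0.8555i + 0.1145j + 0.0708k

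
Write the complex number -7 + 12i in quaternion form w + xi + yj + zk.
-7 + 12i + 0j + 0k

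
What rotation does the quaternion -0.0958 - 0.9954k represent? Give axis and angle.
axis = (0, 0, -1), θ = 191°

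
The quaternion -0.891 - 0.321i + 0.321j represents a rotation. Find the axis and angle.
axis = (-√2/2, √2/2, 0), θ = 306°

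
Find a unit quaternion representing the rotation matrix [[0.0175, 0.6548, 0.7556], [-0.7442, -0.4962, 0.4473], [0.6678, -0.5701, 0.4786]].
-0.5 + 0.5087i - 0.0439j + 0.6995k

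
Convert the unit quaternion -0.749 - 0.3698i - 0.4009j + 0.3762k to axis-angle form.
axis = (-0.5581, -0.6051, 0.5678), θ = 277°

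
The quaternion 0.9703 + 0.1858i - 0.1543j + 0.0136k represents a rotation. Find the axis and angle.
axis = (0.7681, -0.6379, 0.0562), θ = 28°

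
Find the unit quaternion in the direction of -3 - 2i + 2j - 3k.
-0.5883 - 0.3922i + 0.3922j - 0.5883k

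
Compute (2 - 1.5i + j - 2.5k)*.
2 + 1.5i - j + 2.5k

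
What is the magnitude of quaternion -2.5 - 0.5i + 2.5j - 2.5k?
√19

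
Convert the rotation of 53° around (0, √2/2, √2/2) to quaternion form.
0.8949 + 0.3155j + 0.3155k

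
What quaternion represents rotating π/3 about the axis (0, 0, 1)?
0.866 + 0.5k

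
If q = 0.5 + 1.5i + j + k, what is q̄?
0.5 - 1.5i - j - k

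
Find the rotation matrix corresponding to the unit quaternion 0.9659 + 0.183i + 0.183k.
[[0.933, -0.3535, 0.067], [0.3535, 0.866, -0.3535], [0.067, 0.3535, 0.933]]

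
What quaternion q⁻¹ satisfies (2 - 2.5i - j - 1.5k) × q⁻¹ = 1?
0.1481 + 0.1852i + 0.0741j + 0.1111k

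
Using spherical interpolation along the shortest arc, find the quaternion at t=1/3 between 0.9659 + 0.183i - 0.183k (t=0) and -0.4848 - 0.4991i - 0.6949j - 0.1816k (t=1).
0.9018 + 0.33i + 0.2716j - 0.064k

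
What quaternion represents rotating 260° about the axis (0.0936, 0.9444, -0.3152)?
-0.6428 + 0.0717i + 0.7235j - 0.2415k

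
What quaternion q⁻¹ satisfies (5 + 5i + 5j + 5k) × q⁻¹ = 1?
0.05 - 0.05i - 0.05j - 0.05k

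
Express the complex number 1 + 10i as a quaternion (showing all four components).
1 + 10i + 0j + 0k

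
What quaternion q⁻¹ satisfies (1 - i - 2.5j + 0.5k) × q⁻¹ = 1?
0.1176 + 0.1176i + 0.2941j - 0.0588k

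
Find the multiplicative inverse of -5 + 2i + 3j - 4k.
-0.0926 - 0.037i - 0.0556j + 0.0741k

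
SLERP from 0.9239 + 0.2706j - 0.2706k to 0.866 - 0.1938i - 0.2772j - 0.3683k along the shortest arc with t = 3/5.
0.9294 - 0.1209i - 0.059j - 0.3437k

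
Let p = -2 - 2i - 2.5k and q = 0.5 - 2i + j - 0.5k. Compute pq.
-6.25 + 5.5i + 2j - 2.25k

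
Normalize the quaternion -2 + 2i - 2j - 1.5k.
-0.5298 + 0.5298i - 0.5298j - 0.3974k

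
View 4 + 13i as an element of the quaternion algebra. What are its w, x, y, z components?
4 + 13i + 0j + 0k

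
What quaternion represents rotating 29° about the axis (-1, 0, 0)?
0.9681 - 0.2504i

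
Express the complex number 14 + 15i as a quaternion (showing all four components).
14 + 15i + 0j + 0k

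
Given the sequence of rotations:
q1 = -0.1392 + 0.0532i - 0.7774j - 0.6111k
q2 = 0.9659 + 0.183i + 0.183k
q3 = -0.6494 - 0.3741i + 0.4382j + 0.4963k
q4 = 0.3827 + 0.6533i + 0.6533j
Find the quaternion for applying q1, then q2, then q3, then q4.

q2 · q1 = -0.0324 + 0.1682i - 0.6293j - 0.758k
q3 · q2 · q1 = 0.7359 - 0.1169i + 0.1944j + 0.6379k
q4 · q3 · q2 · q1 = 0.231 + 0.8528i + 0.1384j + 0.4475k
0.231 + 0.8528i + 0.1384j + 0.4475k


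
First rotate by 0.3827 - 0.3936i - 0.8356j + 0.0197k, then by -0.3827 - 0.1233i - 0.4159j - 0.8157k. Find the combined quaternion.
-0.5264 - 0.5863i + 0.4841j - 0.3804k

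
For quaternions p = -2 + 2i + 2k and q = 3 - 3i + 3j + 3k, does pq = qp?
No: pq = -6 + 6i - 18j + 6k ≠ -6 + 18i + 6j - 6k = qp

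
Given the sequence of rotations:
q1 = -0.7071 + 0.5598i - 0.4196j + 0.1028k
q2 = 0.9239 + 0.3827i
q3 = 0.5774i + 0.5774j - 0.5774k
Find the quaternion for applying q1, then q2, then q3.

q2 · q1 = -0.8675 + 0.2466i - 0.427j - 0.0656k
q3 · q2 · q1 = 0.0663 - 0.7853i - 0.6054j + 0.112k
0.0663 - 0.7853i - 0.6054j + 0.112k


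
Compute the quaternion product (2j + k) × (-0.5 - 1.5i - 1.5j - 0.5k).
3.5 + 0.5i - 2.5j + 2.5k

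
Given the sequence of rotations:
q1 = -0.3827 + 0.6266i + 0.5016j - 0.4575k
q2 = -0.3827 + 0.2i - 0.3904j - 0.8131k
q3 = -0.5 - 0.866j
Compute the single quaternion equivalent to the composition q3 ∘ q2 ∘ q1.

q2 · q1 = -0.155 + 0.2701i - 0.4605j + 0.8312k
q3 · q2 · q1 = -0.3213 - 0.8549i + 0.3645j - 0.1817k
-0.3213 - 0.8549i + 0.3645j - 0.1817k
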